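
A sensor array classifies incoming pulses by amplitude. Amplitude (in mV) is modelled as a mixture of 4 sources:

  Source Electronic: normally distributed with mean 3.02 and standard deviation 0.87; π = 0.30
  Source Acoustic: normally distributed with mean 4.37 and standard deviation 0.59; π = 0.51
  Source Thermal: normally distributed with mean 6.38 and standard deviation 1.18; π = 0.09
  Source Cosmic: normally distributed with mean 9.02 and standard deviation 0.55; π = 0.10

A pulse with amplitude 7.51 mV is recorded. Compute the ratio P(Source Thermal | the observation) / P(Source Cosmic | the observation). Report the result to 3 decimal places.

11.491

Only the two components matter; the odds are (π_i f_i(x)) / (π_j f_j(x)).
Normal densities:
  L_Electronic = 7.54492e-07
  L_Acoustic = 4.78156e-07
  L_Thermal = 0.213744
  L_Cosmic = 0.0167415
0.0192369 / 0.00167415 ≈ 11.491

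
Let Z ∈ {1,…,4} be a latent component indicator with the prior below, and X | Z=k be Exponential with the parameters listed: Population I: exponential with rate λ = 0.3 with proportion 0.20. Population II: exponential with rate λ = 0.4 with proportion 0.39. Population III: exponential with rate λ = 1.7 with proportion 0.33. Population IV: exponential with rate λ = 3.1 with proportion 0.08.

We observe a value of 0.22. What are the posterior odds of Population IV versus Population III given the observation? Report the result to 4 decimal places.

0.3249

Only the two components matter; the odds are (π_i f_i(x)) / (π_j f_j(x)).
Exponential densities:
  p_I = 0.3·e^(−0.3·0.22) = 0.3·e^(−0.0660) = 0.280839
  p_II = 0.4·e^(−0.4·0.22) = 0.4·e^(−0.0880) = 0.366304
  p_III = 1.7·e^(−1.7·0.22) = 1.7·e^(−0.3740) = 1.16956
  p_IV = 3.1·e^(−3.1·0.22) = 3.1·e^(−0.6820) = 1.56737
Posterior odds = (π_IV·p_IV) / (π_III·p_III) = (0.08·1.56737) / (0.33·1.16956) = 0.12539 / 0.385955 ≈ 0.3249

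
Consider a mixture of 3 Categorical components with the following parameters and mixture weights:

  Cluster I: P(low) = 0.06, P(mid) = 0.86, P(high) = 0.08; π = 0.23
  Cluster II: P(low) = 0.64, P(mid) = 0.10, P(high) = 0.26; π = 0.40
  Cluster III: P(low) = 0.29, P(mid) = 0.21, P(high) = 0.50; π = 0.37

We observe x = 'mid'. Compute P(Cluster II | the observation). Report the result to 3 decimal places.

0.127

P(component k | x) = π_k·f_k(x) / marginal(x), where marginal(x) = Σ_j π_j·f_j(x).
Component likelihoods at x = 'mid':
  f_I = P(mid | comp) = 0.86
  f_II = P(mid | comp) = 0.10
  f_III = P(mid | comp) = 0.21
Weight by the priors:
  π_I·f_I = 0.23 × 0.86 = 0.1978
  π_II·f_II = 0.40 × 0.1 = 0.04
  π_III·f_III = 0.37 × 0.21 = 0.0777
Sum: 0.1978 + 0.04 + 0.0777 = 0.3155
So the posterior for Cluster II is 0.04 / 0.3155 ≈ 0.127.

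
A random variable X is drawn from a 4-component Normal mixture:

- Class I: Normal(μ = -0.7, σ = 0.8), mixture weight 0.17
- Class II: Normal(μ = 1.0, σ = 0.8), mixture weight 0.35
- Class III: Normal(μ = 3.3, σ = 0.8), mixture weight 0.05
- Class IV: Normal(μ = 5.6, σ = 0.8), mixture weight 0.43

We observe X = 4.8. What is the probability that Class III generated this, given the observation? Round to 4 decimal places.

Apply Bayes' rule: the posterior for each component is proportional to its prior times its likelihood at x.
Evaluate each component's likelihood at the observed value:
  p_I = (1/(0.8·√(2π)))·exp(−(4.8−-0.7)²/(2·0.8²)) = 0.498678·exp(-23.63281) = 2.71782e-11
  p_II = (1/(0.8·√(2π)))·exp(−(4.8−1.0)²/(2·0.8²)) = 0.498678·exp(-11.28125) = 6.28688e-06
  p_III = (1/(0.8·√(2π)))·exp(−(4.8−3.3)²/(2·0.8²)) = 0.498678·exp(-1.75781) = 0.0859828
  p_IV = (1/(0.8·√(2π)))·exp(−(4.8−5.6)²/(2·0.8²)) = 0.498678·exp(-0.50000) = 0.302463
Unnormalised posteriors:
  w_I·p_I = 0.17 × 2.71782e-11 = 4.62029e-12
  w_II·p_II = 0.35 × 6.28688e-06 = 2.20041e-06
  w_III·p_III = 0.05 × 0.0859828 = 0.00429914
  w_IV·p_IV = 0.43 × 0.302463 = 0.130059
Sum: 4.62029e-12 + 2.20041e-06 + 0.00429914 + 0.130059 = 0.134361
Responsibility of Class III: 0.00429914 / 0.134361 ≈ 0.0320

0.0320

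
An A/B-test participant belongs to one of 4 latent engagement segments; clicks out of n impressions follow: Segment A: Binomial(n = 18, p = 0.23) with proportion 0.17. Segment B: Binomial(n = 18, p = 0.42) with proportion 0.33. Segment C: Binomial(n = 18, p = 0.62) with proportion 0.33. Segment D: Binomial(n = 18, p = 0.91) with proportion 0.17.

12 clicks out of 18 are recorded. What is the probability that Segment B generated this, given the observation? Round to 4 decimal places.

P(component k | x) = π_k·f_k(x) / marginal(x), where marginal(x) = Σ_j π_j·f_j(x).
Evaluate each component's likelihood at the observed value:
  L_A = C(18,12)·0.23^12·0.77^6 = 18564·2.19146e-08·0.208422 = 8.4791e-05
  L_B = C(18,12)·0.42^12·0.58^6 = 18564·3.01295e-05·0.0380687 = 0.0212927
  L_C = C(18,12)·0.62^12·0.38^6 = 18564·0.00322627·0.00301094 = 0.180332
  L_D = C(18,12)·0.91^12·0.09^6 = 18564·0.322475·5.31441e-07 = 0.00318144
Unnormalised posteriors:
  π_A·L_A = 0.17 × 8.4791e-05 = 1.44145e-05
  π_B·L_B = 0.33 × 0.0212927 = 0.0070266
  π_C·L_C = 0.33 × 0.180332 = 0.0595096
  π_D·L_D = 0.17 × 0.00318144 = 0.000540844
Marginal: 1.44145e-05 + 0.0070266 + 0.0595096 + 0.000540844 = 0.0670915
P(Segment B | the observation) = 0.0070266 / 0.0670915 ≈ 0.1047

0.1047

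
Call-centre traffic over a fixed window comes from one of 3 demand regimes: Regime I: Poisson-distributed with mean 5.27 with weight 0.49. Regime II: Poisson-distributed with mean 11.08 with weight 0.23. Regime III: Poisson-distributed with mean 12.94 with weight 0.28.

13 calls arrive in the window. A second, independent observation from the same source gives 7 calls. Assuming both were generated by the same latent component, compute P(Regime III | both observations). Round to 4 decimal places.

0.3776

Apply Bayes' rule: the posterior for each component is proportional to its prior times its likelihood at x.
Since both observations come from the same component, the likelihood for component k is f_k(x₁)·f_k(x₂).
  L_I = [e^(−5.27)·5.27^13/13! = 0.00199768] × [0.115216] = 0.000230164
  L_II = [e^(−11.08)·11.08^13/13! = 0.0939191] × [0.0627141] = 0.00589005
  L_III = [e^(−12.94)·12.94^13/13! = 0.109925] × [0.0289294] = 0.00318005
Weight by the priors:
  w_I·L_I = 0.49 × 0.000230164 = 0.00011278
  w_II·L_II = 0.23 × 0.00589005 = 0.00135471
  w_III·L_III = 0.28 × 0.00318005 = 0.000890413
Sum: 0.00011278 + 0.00135471 + 0.000890413 = 0.0023579
P(Regime III | x) = 0.000890413 / 0.0023579 ≈ 0.3776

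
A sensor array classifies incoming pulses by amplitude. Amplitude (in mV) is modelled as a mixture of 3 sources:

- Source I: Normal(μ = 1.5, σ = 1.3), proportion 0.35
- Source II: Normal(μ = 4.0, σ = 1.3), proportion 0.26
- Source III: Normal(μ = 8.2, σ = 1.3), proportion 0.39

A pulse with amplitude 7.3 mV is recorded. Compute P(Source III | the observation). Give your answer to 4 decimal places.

0.9673

Apply Bayes' rule: the posterior for each component is proportional to its prior times its likelihood at x.
Evaluate each component's likelihood at the observed value:
  f_I = 1.46076e-05
  f_II = 0.0122382
  f_III = 0.241485
Multiply by the mixture weights:
  π_I·f_I = 0.35 × 1.46076e-05 = 5.11268e-06
  π_II·f_II = 0.26 × 0.0122382 = 0.00318192
  π_III·f_III = 0.39 × 0.241485 = 0.0941792
Sum: 5.11268e-06 + 0.00318192 + 0.0941792 = 0.0973662
So the posterior for Source III is 0.0941792 / 0.0973662 ≈ 0.9673.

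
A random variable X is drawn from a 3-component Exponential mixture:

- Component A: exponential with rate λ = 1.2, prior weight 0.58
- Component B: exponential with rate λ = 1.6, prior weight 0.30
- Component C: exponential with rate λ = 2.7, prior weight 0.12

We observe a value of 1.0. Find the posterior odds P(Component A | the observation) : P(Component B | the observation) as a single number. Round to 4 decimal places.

Posterior odds = (P(Z=i) f_i(x)) / (P(Z=j) f_j(x)); the normalising sum cancels.
Component likelihoods at x = 1.0:
  f_A = 0.361433
  f_B = 0.323034
  f_C = 0.181455
0.209631 / 0.0969103 ≈ 2.1631

2.1631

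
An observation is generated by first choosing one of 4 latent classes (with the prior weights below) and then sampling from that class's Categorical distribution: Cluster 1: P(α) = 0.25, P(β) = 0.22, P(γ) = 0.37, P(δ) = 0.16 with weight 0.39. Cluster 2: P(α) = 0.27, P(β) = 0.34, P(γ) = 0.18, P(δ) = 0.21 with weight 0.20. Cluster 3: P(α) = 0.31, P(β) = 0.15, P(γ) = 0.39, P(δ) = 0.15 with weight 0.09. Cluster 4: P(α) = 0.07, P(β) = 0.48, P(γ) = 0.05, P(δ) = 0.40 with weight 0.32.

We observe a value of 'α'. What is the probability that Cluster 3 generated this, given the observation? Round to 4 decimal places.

0.1383

Posterior ∝ prior × likelihood, so P(k | x) ∝ w_k f_k(x); normalise over all components.
Component likelihoods at x = 'α':
  f_1 = P(α | comp) = 0.25
  f_2 = P(α | comp) = 0.27
  f_3 = P(α | comp) = 0.31
  f_4 = P(α | comp) = 0.07
Unnormalised posteriors:
  w_1·f_1 = 0.39 × 0.25 = 0.0975
  w_2·f_2 = 0.20 × 0.27 = 0.054
  w_3·f_3 = 0.09 × 0.31 = 0.0279
  w_4·f_4 = 0.32 × 0.07 = 0.0224
Evidence: 0.0975 + 0.054 + 0.0279 + 0.0224 = 0.2018
P(Cluster 3 | x) ≈ 0.1383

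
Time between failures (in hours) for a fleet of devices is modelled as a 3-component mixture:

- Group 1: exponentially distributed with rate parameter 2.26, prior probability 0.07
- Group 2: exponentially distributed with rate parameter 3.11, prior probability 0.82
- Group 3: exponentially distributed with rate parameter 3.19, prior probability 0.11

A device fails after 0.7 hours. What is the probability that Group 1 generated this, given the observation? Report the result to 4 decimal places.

0.0905

The responsibility of component k is π_k f_k(x) divided by Σ_j π_j f_j(x).
Evaluate each component's likelihood at the observed value:
  f_1 = 0.464574
  f_2 = 0.352615
  f_3 = 0.341988
Prior × likelihood for each component:
  π_1·f_1 = 0.07 × 0.464574 = 0.0325202
  π_2·f_2 = 0.82 × 0.352615 = 0.289145
  π_3·f_3 = 0.11 × 0.341988 = 0.0376187
Evidence: 0.0325202 + 0.289145 + 0.0376187 = 0.359284
So the posterior for Group 1 is 0.0325202 / 0.359284 ≈ 0.0905.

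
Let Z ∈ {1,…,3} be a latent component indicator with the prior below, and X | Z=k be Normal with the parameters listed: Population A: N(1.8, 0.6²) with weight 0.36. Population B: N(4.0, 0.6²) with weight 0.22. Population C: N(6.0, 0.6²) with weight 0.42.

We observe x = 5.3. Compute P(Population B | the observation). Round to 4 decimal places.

0.0900

P(component k | x) = π_k·f_k(x) / marginal(x), where marginal(x) = Σ_j π_j·f_j(x).
Component likelihoods at x = 5.3:
  f_A = (1/(0.6·√(2π)))·exp(−(5.3−1.8)²/(2·0.6²)) = 0.664904·exp(-17.01389) = 2.71469e-08
  f_B = (1/(0.6·√(2π)))·exp(−(5.3−4.0)²/(2·0.6²)) = 0.664904·exp(-2.34722) = 0.0635877
  f_C = (1/(0.6·√(2π)))·exp(−(5.3−6.0)²/(2·0.6²)) = 0.664904·exp(-0.68056) = 0.336664
Multiply by the mixture weights:
  π_A·f_A = 0.36 × 2.71469e-08 = 9.7729e-09
  π_B·f_B = 0.22 × 0.0635877 = 0.0139893
  π_C·f_C = 0.42 × 0.336664 = 0.141399
Evidence: 9.7729e-09 + 0.0139893 + 0.141399 = 0.155388
So the posterior for Population B is 0.0139893 / 0.155388 ≈ 0.0900.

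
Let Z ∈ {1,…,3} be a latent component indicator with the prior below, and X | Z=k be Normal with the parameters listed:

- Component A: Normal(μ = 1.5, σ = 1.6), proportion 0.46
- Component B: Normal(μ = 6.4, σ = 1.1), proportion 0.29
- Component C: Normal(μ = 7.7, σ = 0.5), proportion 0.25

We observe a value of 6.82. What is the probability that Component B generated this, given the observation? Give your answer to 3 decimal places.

P(component k | x) = π_k·f_k(x) / marginal(x), where marginal(x) = Σ_j π_j·f_j(x).
Component likelihoods at x = 6.82:
  f_A = (1/(1.6·√(2π)))·exp(−(6.82−1.5)²/(2·1.6²)) = 0.249339·exp(-5.52781) = 0.000991041
  f_B = (1/(1.1·√(2π)))·exp(−(6.82−6.4)²/(2·1.1²)) = 0.362675·exp(-0.07289) = 0.337179
  f_C = (1/(0.5·√(2π)))·exp(−(6.82−7.7)²/(2·0.5²)) = 0.797885·exp(-1.54880) = 0.169553
Weight by the priors:
  π_A·f_A = 0.46 × 0.000991041 = 0.000455879
  π_B·f_B = 0.29 × 0.337179 = 0.0977819
  π_C·f_C = 0.25 × 0.169553 = 0.0423882
Normaliser: 0.000455879 + 0.0977819 + 0.0423882 = 0.140626
Responsibility of Component B: 0.0977819 / 0.140626 ≈ 0.695

0.695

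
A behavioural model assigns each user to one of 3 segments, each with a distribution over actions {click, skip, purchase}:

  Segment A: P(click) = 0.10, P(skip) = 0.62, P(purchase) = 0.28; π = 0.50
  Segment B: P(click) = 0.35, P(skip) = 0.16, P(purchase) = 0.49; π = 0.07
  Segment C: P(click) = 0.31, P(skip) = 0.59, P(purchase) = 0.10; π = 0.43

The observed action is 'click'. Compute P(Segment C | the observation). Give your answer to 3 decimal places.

By Bayes' theorem, P(k | x) = π_k f_k(x) / Σ_j π_j f_j(x).
Component likelihoods at x = 'click':
  f_A = 0.1
  f_B = 0.35
  f_C = 0.31
Weight by the priors:
  π_A·f_A = 0.50 × 0.1 = 0.05
  π_B·f_B = 0.07 × 0.35 = 0.0245
  π_C·f_C = 0.43 × 0.31 = 0.1333
Sum: 0.05 + 0.0245 + 0.1333 = 0.2078
P(Segment C | 'click') ≈ 0.641

0.641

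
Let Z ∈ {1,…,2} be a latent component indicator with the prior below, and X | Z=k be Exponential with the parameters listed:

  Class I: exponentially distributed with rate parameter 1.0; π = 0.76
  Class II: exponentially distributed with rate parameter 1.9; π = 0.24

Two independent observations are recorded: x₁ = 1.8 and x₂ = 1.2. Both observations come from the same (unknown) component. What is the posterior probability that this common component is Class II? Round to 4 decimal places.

0.0712

Apply Bayes' rule: the posterior for each component is proportional to its prior times its likelihood at x.
Since both observations come from the same component, the likelihood for component k is f_k(x₁)·f_k(x₂).
  p_I = [1.0·e^(−1.0·1.8) = 1.0·e^(−1.8000) = 0.165299] × [0.301194] = 0.0497871
  p_II = [1.9·e^(−1.9·1.8) = 1.9·e^(−3.4200) = 0.0621536] × [0.19434] = 0.0120789
Unnormalised posteriors:
  π_I·p_I = 0.76 × 0.0497871 = 0.0378382
  π_II·p_II = 0.24 × 0.0120789 = 0.00289894
Evidence: 0.0378382 + 0.00289894 = 0.0407371
P(Class II | x) = 0.00289894 / 0.0407371 ≈ 0.0712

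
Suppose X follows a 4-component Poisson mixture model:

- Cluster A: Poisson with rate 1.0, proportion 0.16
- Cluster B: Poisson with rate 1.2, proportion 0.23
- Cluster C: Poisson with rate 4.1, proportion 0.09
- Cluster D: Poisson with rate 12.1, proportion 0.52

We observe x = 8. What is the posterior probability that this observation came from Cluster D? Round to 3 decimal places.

0.917

By Bayes' theorem, P(k | x) = P(Z=k) f_k(x) / Σ_j P(Z=j) f_j(x).
Poisson probabilities:
  p_A = e^(−1.0)·1.0^8/8! = 9.12399e-06
  p_B = e^(−1.2)·1.2^8/8! = 3.212e-05
  p_C = e^(−4.1)·4.1^8/8! = 0.0328203
  p_D = e^(−12.1)·12.1^8/8! = 0.0633577
Unnormalised posteriors:
  P(Z=A)·p_A = 0.16 × 9.12399e-06 = 1.45984e-06
  P(Z=B)·p_B = 0.23 × 3.212e-05 = 7.38761e-06
  P(Z=C)·p_C = 0.09 × 0.0328203 = 0.00295383
  P(Z=D)·p_D = 0.52 × 0.0633577 = 0.032946
Marginal: 1.45984e-06 + 7.38761e-06 + 0.00295383 + 0.032946 = 0.0359087
Responsibility of Cluster D: 0.032946 / 0.0359087 ≈ 0.917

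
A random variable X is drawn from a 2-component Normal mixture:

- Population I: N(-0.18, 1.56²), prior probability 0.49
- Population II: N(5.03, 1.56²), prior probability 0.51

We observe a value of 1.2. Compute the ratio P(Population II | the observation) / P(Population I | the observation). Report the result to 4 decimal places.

Posterior odds = (P(Z=i) f_i(x)) / (P(Z=j) f_j(x)); the normalising sum cancels.
Normal densities:
  L_I = 0.172925
  L_II = 0.0125573
Odds = (0.51/0.49) × (0.0125573/0.172925) = 1.04082 × 0.0726171 ≈ 0.0756

0.0756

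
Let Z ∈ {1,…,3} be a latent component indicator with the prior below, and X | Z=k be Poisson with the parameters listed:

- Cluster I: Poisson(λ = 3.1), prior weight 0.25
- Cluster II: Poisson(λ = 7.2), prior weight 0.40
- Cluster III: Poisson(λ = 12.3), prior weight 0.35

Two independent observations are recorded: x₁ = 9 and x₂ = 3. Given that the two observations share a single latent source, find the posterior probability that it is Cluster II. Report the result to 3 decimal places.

Posterior ∝ prior × likelihood, so P(k | x) ∝ w_k f_k(x); normalise over all components.
Since both observations come from the same component, the likelihood for component k is f_k(x₁)·f_k(x₂).
  f_I = [e^(−3.1)·3.1^9/9! = 0.00328231] × [0.223677] = 0.000734176
  f_II = [e^(−7.2)·7.2^9/9! = 0.106982] × [0.0464436] = 0.00496861
  f_III = [e^(−12.3)·12.3^9/9! = 0.0808278] × [0.0014117] = 0.000114105
Weight by the priors:
  w_I·f_I = 0.25 × 0.000734176 = 0.000183544
  w_II·f_II = 0.40 × 0.00496861 = 0.00198745
  w_III·f_III = 0.35 × 0.000114105 = 3.99366e-05
Sum: 0.000183544 + 0.00198745 + 3.99366e-05 = 0.00221093
P(Cluster II | data) ≈ 0.899

0.899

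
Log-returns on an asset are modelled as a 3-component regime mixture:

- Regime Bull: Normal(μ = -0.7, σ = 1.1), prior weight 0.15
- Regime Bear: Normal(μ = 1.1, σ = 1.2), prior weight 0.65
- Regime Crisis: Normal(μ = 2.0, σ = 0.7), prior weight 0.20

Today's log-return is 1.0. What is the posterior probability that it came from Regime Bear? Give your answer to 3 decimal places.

0.789

P(component k | x) = P(Z=k)·f_k(x) / marginal(x), where marginal(x) = Σ_j P(Z=j)·f_j(x).
Normal densities:
  L_Bull = 0.109869
  L_Bear = 0.3313
  L_Crisis = 0.205426
Prior × likelihood for each component:
  P(Z=Bull)·L_Bull = 0.15 × 0.109869 = 0.0164804
  P(Z=Bear)·L_Bear = 0.65 × 0.3313 = 0.215345
  P(Z=Crisis)·L_Crisis = 0.20 × 0.205426 = 0.0410851
Denominator: 0.0164804 + 0.215345 + 0.0410851 = 0.27291
P(Regime Bear | 1.0) = 0.215345 / 0.27291 ≈ 0.789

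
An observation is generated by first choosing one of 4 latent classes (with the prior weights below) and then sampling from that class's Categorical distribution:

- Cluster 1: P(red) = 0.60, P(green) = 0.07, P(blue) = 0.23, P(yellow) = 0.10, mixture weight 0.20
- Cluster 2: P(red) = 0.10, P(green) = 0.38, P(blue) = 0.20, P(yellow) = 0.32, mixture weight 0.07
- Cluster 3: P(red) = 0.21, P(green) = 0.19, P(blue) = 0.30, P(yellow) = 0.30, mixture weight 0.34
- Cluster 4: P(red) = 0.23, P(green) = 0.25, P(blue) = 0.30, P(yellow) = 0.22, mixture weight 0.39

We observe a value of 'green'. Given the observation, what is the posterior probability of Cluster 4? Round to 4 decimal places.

Apply Bayes' rule: the posterior for each component is proportional to its prior times its likelihood at x.
Component likelihoods at x = 'green':
  p_1 = 0.07
  p_2 = 0.38
  p_3 = 0.19
  p_4 = 0.25
Unnormalised posteriors:
  w_1·p_1 = 0.20 × 0.07 = 0.014
  w_2·p_2 = 0.07 × 0.38 = 0.0266
  w_3·p_3 = 0.34 × 0.19 = 0.0646
  w_4·p_4 = 0.39 × 0.25 = 0.0975
Normaliser: 0.014 + 0.0266 + 0.0646 + 0.0975 = 0.2027
P(Cluster 4 | 'green') = 0.0975 / 0.2027 ≈ 0.4810

0.4810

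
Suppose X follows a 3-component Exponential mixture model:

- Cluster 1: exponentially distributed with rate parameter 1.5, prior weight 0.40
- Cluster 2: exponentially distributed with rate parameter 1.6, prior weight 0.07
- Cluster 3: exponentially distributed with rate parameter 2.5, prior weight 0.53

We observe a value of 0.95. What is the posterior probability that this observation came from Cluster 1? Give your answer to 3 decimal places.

0.494

By Bayes' theorem, P(k | x) = P(Z=k) f_k(x) / Σ_j P(Z=j) f_j(x).
Evaluate each component's likelihood at the observed value:
  L_1 = 0.360763
  L_2 = 0.349939
  L_3 = 0.232536
Unnormalised posteriors:
  P(Z=1)·L_1 = 0.40 × 0.360763 = 0.144305
  P(Z=2)·L_2 = 0.07 × 0.349939 = 0.0244957
  P(Z=3)·L_3 = 0.53 × 0.232536 = 0.123244
Normaliser: 0.144305 + 0.0244957 + 0.123244 = 0.292045
Responsibility of Cluster 1: 0.144305 / 0.292045 ≈ 0.494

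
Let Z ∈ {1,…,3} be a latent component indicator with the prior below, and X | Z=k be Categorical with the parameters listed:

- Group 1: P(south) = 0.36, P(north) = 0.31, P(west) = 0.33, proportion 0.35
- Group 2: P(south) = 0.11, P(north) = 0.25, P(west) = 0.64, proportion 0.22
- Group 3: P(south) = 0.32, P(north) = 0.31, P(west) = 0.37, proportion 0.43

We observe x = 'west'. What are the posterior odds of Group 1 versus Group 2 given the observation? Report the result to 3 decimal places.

Only the two components matter; the odds are (π_i f_i(x)) / (π_j f_j(x)).
Categorical probabilities:
  p_1 = P(west | comp) = 0.33
  p_2 = P(west | comp) = 0.64
  p_3 = P(west | comp) = 0.37
0.1155 / 0.1408 ≈ 0.820

0.820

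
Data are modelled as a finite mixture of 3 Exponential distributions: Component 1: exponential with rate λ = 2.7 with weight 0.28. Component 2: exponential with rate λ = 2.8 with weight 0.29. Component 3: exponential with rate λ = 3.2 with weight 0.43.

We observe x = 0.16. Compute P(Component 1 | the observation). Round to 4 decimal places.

By Bayes' theorem, P(k | x) = P(Z=k) f_k(x) / Σ_j P(Z=j) f_j(x).
Exponential densities:
  f_1 = 1.75287
  f_2 = 1.78893
  f_3 = 1.91775
Multiply by the mixture weights:
  P(Z=1)·f_1 = 0.28 × 1.75287 = 0.490802
  P(Z=2)·f_2 = 0.29 × 1.78893 = 0.518791
  P(Z=3)·f_3 = 0.43 × 1.91775 = 0.824631
Evidence: 0.490802 + 0.518791 + 0.824631 = 1.83422
So the posterior for Component 1 is 0.490802 / 1.83422 ≈ 0.2676.

0.2676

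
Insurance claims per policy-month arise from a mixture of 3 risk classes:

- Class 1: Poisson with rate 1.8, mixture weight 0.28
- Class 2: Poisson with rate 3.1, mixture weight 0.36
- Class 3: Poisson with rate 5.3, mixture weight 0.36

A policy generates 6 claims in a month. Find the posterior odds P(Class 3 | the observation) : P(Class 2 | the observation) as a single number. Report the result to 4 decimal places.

The posterior odds equal the prior odds times the likelihood ratio: (π_i/π_j)·(f_i(x)/f_j(x)).
Evaluate each component's likelihood at the observed value:
  p_1 = e^(−1.8)·1.8^6/6! = 0.00780859
  p_2 = e^(−3.1)·3.1^6/6! = 0.0555296
  p_3 = e^(−5.3)·5.3^6/6! = 0.15366
Odds = (0.36/0.36) × (0.15366/0.0555296) = 1 × 2.76718 ≈ 2.7672

2.7672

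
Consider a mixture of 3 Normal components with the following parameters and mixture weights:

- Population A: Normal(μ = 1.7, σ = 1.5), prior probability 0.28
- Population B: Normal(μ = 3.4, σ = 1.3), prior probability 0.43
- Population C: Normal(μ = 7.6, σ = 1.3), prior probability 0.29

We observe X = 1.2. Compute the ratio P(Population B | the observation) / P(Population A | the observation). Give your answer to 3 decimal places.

0.447

The posterior odds equal the prior odds times the likelihood ratio: (P(Z=i)/P(Z=j))·(f_i(x)/f_j(x)).
Evaluate each component's likelihood at the observed value:
  L_A = 0.251589
  L_B = 0.0732955
  L_C = 1.67509e-06
0.0315171 / 0.0704449 ≈ 0.447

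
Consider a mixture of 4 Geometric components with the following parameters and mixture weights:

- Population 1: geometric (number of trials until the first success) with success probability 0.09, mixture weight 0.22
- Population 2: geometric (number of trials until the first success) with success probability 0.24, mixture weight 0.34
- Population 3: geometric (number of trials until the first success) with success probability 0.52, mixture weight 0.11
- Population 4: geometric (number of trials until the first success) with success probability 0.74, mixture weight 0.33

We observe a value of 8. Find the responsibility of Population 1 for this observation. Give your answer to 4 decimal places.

0.4540

Posterior ∝ prior × likelihood, so P(k | x) ∝ π_k f_k(x); normalise over all components.
Component likelihoods at x = 8:
  L_1 = 0.0465085
  L_2 = 0.0351485
  L_3 = 0.00305276
  L_4 = 5.94354e-05
Unnormalised posteriors:
  π_1·L_1 = 0.22 × 0.0465085 = 0.0102319
  π_2·L_2 = 0.34 × 0.0351485 = 0.0119505
  π_3·L_3 = 0.11 × 0.00305276 = 0.000335803
  π_4·L_4 = 0.33 × 5.94354e-05 = 1.96137e-05
Denominator: 0.0102319 + 0.0119505 + 0.000335803 + 1.96137e-05 = 0.0225378
Responsibility of Population 1: 0.0102319 / 0.0225378 ≈ 0.4540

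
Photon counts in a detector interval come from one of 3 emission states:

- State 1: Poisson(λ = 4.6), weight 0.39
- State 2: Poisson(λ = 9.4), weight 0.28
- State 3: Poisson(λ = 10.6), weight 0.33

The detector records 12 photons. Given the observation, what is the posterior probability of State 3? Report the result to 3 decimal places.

Posterior ∝ prior × likelihood, so P(k | x) ∝ P(Z=k) f_k(x); normalise over all components.
Poisson probabilities:
  p_1 = 0.00188366
  p_2 = 0.0821919
  p_3 = 0.104668
Prior × likelihood for each component:
  P(Z=1)·p_1 = 0.39 × 0.00188366 = 0.000734627
  P(Z=2)·p_2 = 0.28 × 0.0821919 = 0.0230137
  P(Z=3)·p_3 = 0.33 × 0.104668 = 0.0345403
Sum: 0.000734627 + 0.0230137 + 0.0345403 = 0.0582886
P(State 3 | 12 photons) ≈ 0.593

0.593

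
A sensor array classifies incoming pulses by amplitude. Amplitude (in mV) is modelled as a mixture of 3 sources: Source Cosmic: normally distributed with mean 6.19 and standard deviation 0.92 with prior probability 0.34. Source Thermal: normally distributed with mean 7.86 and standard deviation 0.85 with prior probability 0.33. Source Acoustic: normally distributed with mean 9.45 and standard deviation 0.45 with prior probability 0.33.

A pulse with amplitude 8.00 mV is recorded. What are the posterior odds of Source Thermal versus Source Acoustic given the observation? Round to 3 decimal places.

Since P(k|x) ∝ π_k f_k(x), the posterior odds are π_i f_i(x) / (π_j f_j(x)).
Component likelihoods at x = 8.00 mV:
  L_Cosmic = 0.0626074
  L_Thermal = 0.463021
  L_Acoustic = 0.00493309
Odds = (0.33/0.33) × (0.463021/0.00493309) = 1 × 93.8601 ≈ 93.860

93.860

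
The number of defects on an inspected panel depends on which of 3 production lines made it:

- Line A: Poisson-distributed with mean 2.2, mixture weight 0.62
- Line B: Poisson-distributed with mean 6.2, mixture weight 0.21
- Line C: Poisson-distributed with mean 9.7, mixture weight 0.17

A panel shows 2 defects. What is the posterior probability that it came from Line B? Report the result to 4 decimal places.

0.0468

The responsibility of component k is π_k f_k(x) divided by Σ_j π_j f_j(x).
Evaluate each component's likelihood at the observed value:
  L_A = 0.268144
  L_B = 0.0390057
  L_C = 0.00288308
Prior × likelihood for each component:
  π_A·L_A = 0.62 × 0.268144 = 0.166249
  π_B·L_B = 0.21 × 0.0390057 = 0.00819119
  π_C·L_C = 0.17 × 0.00288308 = 0.000490124
Sum: 0.166249 + 0.00819119 + 0.000490124 = 0.17493
P(Line B | data) ≈ 0.0468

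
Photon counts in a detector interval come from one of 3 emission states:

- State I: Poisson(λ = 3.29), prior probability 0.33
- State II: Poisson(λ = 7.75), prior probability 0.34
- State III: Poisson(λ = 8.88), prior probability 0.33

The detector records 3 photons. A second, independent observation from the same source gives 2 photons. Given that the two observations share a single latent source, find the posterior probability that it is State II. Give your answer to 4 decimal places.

Apply Bayes' rule: the posterior for each component is proportional to its prior times its likelihood at x.
Since both observations come from the same component, the likelihood for component k is f_k(x₁)·f_k(x₂).
  L_I = [0.22111] × [0.20162] = 0.0445801
  L_II = [0.0334173] × [0.0129357] = 0.000432278
  L_III = [0.0162388] × [0.00548606] = 8.90868e-05
Multiply by the mixture weights:
  P(Z=I)·L_I = 0.33 × 0.0445801 = 0.0147114
  P(Z=II)·L_II = 0.34 × 0.000432278 = 0.000146974
  P(Z=III)·L_III = 0.33 × 8.90868e-05 = 2.93987e-05
Normaliser: 0.0147114 + 0.000146974 + 2.93987e-05 = 0.0148878
P(State II | data) = 0.000146974 / 0.0148878 ≈ 0.0099

0.0099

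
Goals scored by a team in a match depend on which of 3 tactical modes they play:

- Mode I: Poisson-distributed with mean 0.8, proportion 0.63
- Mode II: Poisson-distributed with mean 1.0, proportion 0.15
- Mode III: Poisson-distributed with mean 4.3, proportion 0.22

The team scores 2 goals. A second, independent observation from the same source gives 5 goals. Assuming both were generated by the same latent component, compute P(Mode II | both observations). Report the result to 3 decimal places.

0.018

By Bayes' theorem, P(k | x) = w_k f_k(x) / Σ_j w_j f_j(x).
Since both observations come from the same component, the likelihood for component k is f_k(x₁)·f_k(x₂).
  p_I = [0.143785] × [0.00122697] = 0.00017642
  p_II = [0.18394] × [0.00306566] = 0.000563897
  p_III = [0.125441] × [0.166224] = 0.0208514
Multiply by the mixture weights:
  w_I·p_I = 0.63 × 0.00017642 = 0.000111145
  w_II·p_II = 0.15 × 0.000563897 = 8.45846e-05
  w_III·p_III = 0.22 × 0.0208514 = 0.00458731
Evidence: 0.000111145 + 8.45846e-05 + 0.00458731 = 0.00478304
P(Mode II | x₁, x₂) ≈ 0.018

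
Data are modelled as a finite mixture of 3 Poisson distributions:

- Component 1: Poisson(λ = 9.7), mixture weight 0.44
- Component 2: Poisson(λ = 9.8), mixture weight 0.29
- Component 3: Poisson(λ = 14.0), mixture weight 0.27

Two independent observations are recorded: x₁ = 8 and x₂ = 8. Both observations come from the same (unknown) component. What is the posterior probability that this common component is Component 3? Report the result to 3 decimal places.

The responsibility of component k is w_k f_k(x) divided by Σ_j w_j f_j(x).
Since both observations come from the same component, the likelihood for component k is f_k(x₁)·f_k(x₂).
  f_1 = [e^(−9.7)·9.7^8/8! = 0.119123] × [0.119123] = 0.0141904
  f_2 = [e^(−9.8)·9.8^8/8! = 0.117004] × [0.117004] = 0.01369
  f_3 = [e^(−14.0)·14.0^8/8! = 0.0304355] × [0.0304355] = 0.000926322
Prior × likelihood for each component:
  w_1·f_1 = 0.44 × 0.0141904 = 0.00624376
  w_2·f_2 = 0.29 × 0.01369 = 0.00397011
  w_3·f_3 = 0.27 × 0.000926322 = 0.000250107
Sum: 0.00624376 + 0.00397011 + 0.000250107 = 0.010464
P(Component 3 | x₁, x₂) = 0.000250107 / 0.010464 ≈ 0.024

0.024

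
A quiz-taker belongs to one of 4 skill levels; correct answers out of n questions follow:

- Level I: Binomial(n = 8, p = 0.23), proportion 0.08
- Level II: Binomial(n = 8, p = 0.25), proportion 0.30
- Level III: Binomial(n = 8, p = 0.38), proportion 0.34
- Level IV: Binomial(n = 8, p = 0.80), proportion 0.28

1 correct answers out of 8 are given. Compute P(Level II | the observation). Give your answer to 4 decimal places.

Posterior ∝ prior × likelihood, so P(k | x) ∝ w_k f_k(x); normalise over all components.
Evaluate each component's likelihood at the observed value:
  p_I = 0.295293
  p_II = 0.266968
  p_III = 0.107057
  p_IV = 8.192e-05
Prior × likelihood for each component:
  w_I·p_I = 0.08 × 0.295293 = 0.0236234
  w_II·p_II = 0.30 × 0.266968 = 0.0800903
  w_III·p_III = 0.34 × 0.107057 = 0.0363994
  w_IV·p_IV = 0.28 × 8.192e-05 = 2.29376e-05
Marginal: 0.0236234 + 0.0800903 + 0.0363994 + 2.29376e-05 = 0.140136
Responsibility of Level II: 0.0800903 / 0.140136 ≈ 0.5715

0.5715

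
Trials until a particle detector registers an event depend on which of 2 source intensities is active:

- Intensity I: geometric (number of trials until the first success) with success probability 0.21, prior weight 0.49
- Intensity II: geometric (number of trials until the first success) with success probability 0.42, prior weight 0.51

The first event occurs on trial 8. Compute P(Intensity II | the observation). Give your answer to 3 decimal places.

0.193

By Bayes' theorem, P(k | x) = π_k f_k(x) / Σ_j π_j f_j(x).
Evaluate each component's likelihood at the observed value:
  f_I = 0.0403282
  f_II = 0.00927353
Prior × likelihood for each component:
  π_I·f_I = 0.49 × 0.0403282 = 0.0197608
  π_II·f_II = 0.51 × 0.00927353 = 0.0047295
Denominator: 0.0197608 + 0.0047295 = 0.0244903
P(Intensity II | the observation) ≈ 0.193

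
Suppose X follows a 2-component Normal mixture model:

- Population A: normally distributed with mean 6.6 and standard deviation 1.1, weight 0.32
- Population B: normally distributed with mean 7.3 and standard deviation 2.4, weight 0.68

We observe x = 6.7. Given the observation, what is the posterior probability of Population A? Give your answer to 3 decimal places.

0.513

P(component k | x) = P(Z=k)·f_k(x) / marginal(x), where marginal(x) = Σ_j P(Z=j)·f_j(x).
Component likelihoods at x = 6.7:
  f_A = 0.361179
  f_B = 0.161112
Prior × likelihood for each component:
  P(Z=A)·f_A = 0.32 × 0.361179 = 0.115577
  P(Z=B)·f_B = 0.68 × 0.161112 = 0.109556
Marginal: 0.115577 + 0.109556 = 0.225133
P(Population A | data) ≈ 0.513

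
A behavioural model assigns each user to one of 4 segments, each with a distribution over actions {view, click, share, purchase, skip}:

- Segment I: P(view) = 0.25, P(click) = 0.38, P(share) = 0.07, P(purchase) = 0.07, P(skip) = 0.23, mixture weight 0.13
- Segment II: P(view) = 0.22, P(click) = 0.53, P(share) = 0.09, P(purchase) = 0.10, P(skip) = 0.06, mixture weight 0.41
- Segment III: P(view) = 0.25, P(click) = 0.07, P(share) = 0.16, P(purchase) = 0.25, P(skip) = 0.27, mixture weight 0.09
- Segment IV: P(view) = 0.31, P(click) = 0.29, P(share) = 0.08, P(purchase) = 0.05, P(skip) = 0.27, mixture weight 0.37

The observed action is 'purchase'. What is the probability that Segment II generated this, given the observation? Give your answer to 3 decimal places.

The responsibility of component k is π_k f_k(x) divided by Σ_j π_j f_j(x).
Component likelihoods at x = 'purchase':
  L_I = P(purchase | comp) = 0.07
  L_II = P(purchase | comp) = 0.10
  L_III = P(purchase | comp) = 0.25
  L_IV = P(purchase | comp) = 0.05
Weight by the priors:
  π_I·L_I = 0.13 × 0.07 = 0.0091
  π_II·L_II = 0.41 × 0.1 = 0.041
  π_III·L_III = 0.09 × 0.25 = 0.0225
  π_IV·L_IV = 0.37 × 0.05 = 0.0185
Sum: 0.0091 + 0.041 + 0.0225 + 0.0185 = 0.0911
Responsibility of Segment II: 0.041 / 0.0911 ≈ 0.450

0.450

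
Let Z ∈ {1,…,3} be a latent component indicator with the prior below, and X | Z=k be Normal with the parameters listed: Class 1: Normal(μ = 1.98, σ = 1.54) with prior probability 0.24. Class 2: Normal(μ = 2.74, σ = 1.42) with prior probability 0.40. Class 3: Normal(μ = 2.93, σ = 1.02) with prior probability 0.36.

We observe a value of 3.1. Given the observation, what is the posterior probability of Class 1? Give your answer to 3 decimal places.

Apply Bayes' rule: the posterior for each component is proportional to its prior times its likelihood at x.
Normal densities:
  f_1 = (1/(1.54·√(2π)))·exp(−(3.1−1.98)²/(2·1.54²)) = 0.259053·exp(-0.26446) = 0.198854
  f_2 = (1/(1.42·√(2π)))·exp(−(3.1−2.74)²/(2·1.42²)) = 0.280945·exp(-0.03214) = 0.27206
  f_3 = (1/(1.02·√(2π)))·exp(−(3.1−2.93)²/(2·1.02²)) = 0.391120·exp(-0.01389) = 0.385725
Multiply by the mixture weights:
  P(Z=1)·f_1 = 0.24 × 0.198854 = 0.047725
  P(Z=2)·f_2 = 0.40 × 0.27206 = 0.108824
  P(Z=3)·f_3 = 0.36 × 0.385725 = 0.138861
Marginal: 0.047725 + 0.108824 + 0.138861 = 0.29541
P(Class 1 | 3.1) = 0.047725 / 0.29541 ≈ 0.162

0.162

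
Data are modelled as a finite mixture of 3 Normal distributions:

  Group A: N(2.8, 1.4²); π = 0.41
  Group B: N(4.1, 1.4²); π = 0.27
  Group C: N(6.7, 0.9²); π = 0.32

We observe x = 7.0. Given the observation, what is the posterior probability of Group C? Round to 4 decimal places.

0.9287

The responsibility of component k is π_k f_k(x) divided by Σ_j π_j f_j(x).
Component likelihoods at x = 7.0:
  p_A = (1/(1.4·√(2π)))·exp(−(7.0−2.8)²/(2·1.4²)) = 0.284959·exp(-4.50000) = 0.00316561
  p_B = (1/(1.4·√(2π)))·exp(−(7.0−4.1)²/(2·1.4²)) = 0.284959·exp(-2.14541) = 0.033346
  p_C = (1/(0.9·√(2π)))·exp(−(7.0−6.7)²/(2·0.9²)) = 0.443269·exp(-0.05556) = 0.419315
Unnormalised posteriors:
  π_A·p_A = 0.41 × 0.00316561 = 0.0012979
  π_B·p_B = 0.27 × 0.033346 = 0.00900341
  π_C·p_C = 0.32 × 0.419315 = 0.134181
Normaliser: 0.0012979 + 0.00900341 + 0.134181 = 0.144482
P(Group C | the observation) = 0.134181 / 0.144482 ≈ 0.9287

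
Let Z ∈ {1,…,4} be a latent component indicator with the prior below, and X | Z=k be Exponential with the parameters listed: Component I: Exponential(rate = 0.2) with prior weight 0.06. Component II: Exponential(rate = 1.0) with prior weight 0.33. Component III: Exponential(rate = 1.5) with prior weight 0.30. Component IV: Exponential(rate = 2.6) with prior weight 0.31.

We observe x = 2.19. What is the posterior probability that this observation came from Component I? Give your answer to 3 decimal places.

0.121

P(component k | x) = w_k·f_k(x) / marginal(x), where marginal(x) = Σ_j w_j·f_j(x).
Component likelihoods at x = 2.19:
  L_I = 0.129065
  L_II = 0.111917
  L_III = 0.0561609
  L_IV = 0.00875186
Prior × likelihood for each component:
  w_I·L_I = 0.06 × 0.129065 = 0.00774391
  w_II·L_II = 0.33 × 0.111917 = 0.0369325
  w_III·L_III = 0.30 × 0.0561609 = 0.0168483
  w_IV·L_IV = 0.31 × 0.00875186 = 0.00271308
Denominator: 0.00774391 + 0.0369325 + 0.0168483 + 0.00271308 = 0.0642378
Responsibility of Component I: 0.00774391 / 0.0642378 ≈ 0.121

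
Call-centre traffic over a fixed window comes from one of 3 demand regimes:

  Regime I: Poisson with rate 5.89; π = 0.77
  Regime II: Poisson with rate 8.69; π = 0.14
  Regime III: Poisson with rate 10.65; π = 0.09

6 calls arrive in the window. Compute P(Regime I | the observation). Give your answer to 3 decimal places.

0.870

Apply Bayes' rule: the posterior for each component is proportional to its prior times its likelihood at x.
Poisson probabilities:
  p_I = e^(−5.89)·5.89^6/6! = 0.160459
  p_II = e^(−8.69)·8.69^6/6! = 0.100639
  p_III = e^(−10.65)·10.65^6/6! = 0.0480318
Prior × likelihood for each component:
  π_I·p_I = 0.77 × 0.160459 = 0.123554
  π_II·p_II = 0.14 × 0.100639 = 0.0140895
  π_III·p_III = 0.09 × 0.0480318 = 0.00432286
Denominator: 0.123554 + 0.0140895 + 0.00432286 = 0.141966
Responsibility of Regime I: 0.123554 / 0.141966 ≈ 0.870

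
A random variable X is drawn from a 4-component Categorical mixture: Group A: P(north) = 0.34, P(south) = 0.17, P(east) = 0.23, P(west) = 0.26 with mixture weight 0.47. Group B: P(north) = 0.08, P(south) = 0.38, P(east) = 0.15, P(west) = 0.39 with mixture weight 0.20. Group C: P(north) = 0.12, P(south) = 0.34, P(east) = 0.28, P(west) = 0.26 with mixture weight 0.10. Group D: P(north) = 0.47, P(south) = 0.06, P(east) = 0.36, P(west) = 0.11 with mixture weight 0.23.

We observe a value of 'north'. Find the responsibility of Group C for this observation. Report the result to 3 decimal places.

By Bayes' theorem, P(k | x) = P(Z=k) f_k(x) / Σ_j P(Z=j) f_j(x).
Evaluate each component's likelihood at the observed value:
  L_A = 0.34
  L_B = 0.08
  L_C = 0.12
  L_D = 0.47
Unnormalised posteriors:
  P(Z=A)·L_A = 0.47 × 0.34 = 0.1598
  P(Z=B)·L_B = 0.20 × 0.08 = 0.016
  P(Z=C)·L_C = 0.10 × 0.12 = 0.012
  P(Z=D)·L_D = 0.23 × 0.47 = 0.1081
Marginal: 0.1598 + 0.016 + 0.012 + 0.1081 = 0.2959
P(Group C | 'north') ≈ 0.041

0.041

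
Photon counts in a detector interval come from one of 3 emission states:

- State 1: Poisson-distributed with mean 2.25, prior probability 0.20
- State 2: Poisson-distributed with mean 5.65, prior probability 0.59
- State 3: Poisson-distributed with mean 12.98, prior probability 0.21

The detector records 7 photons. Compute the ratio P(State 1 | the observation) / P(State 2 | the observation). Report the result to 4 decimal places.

0.0161

The posterior odds equal the prior odds times the likelihood ratio: (w_i/w_j)·(f_i(x)/f_j(x)).
Component likelihoods at x = 7 photons:
  L_1 = e^(−2.25)·2.25^7/7! = 0.00610498
  L_2 = e^(−5.65)·5.65^7/7! = 0.128276
  L_3 = e^(−12.98)·12.98^7/7! = 0.0284021
0.001221 / 0.0756827 ≈ 0.0161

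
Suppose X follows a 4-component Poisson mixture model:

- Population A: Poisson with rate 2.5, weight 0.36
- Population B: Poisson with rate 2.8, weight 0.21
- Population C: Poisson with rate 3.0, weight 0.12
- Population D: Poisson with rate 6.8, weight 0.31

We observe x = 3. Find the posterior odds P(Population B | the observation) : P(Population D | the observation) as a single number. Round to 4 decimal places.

Only the two components matter; the odds are (P(Z=i) f_i(x)) / (P(Z=j) f_j(x)).
Component likelihoods at x = 3:
  L_A = e^(−2.5)·2.5^3/3! = 0.213763
  L_B = e^(−2.8)·2.8^3/3! = 0.222484
  L_C = e^(−3.0)·3.0^3/3! = 0.224042
  L_D = e^(−6.8)·6.8^3/3! = 0.0583678
0.0467216 / 0.018094 ≈ 2.5822

2.5822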